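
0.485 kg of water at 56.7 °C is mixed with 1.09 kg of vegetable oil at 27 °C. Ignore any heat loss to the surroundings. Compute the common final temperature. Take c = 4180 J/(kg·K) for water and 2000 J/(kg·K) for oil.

Taking heat into each body as positive, Σ m c ΔT = 0:
0.485×4180×(T − 56.7) + 1.09×2000×(T − 27) = 0
2027.3(T − 56.7) + 2180(T − 27) = 0
4207.3 T = 173808
T ≈ 41.31 °C

T_f ≈ 41.3 °C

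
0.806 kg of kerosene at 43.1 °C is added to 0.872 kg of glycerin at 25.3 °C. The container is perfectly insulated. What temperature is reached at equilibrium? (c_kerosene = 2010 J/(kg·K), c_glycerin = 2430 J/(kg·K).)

T_f = Σ m_i c_i T_i / Σ m_i c_i:
T_f = (1620.1×43.1 + 2119×25.3) / (1620.1 + 2119)
    = 123434 / 3739 ≈ 33.01 °C

T_f ≈ 33.0 °C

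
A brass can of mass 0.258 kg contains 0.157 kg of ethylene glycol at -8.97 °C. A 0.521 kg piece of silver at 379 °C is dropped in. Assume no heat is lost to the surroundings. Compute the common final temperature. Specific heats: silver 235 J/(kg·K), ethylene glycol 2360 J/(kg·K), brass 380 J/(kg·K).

Let T be the final temperature. ΣQ_i = 0:
0.521×235×(T − 379) + 0.157×2360×(T − (-8.97)) + 0.258×380×(T − (-8.97)) = 0
122.44(T − 379) + 370.52(T − (-8.97)) + 98.04(T − (-8.97)) = 0
591 T = 42200
T = 42200/591 ≈ 71.40 °C

T_f ≈ 71.4 °C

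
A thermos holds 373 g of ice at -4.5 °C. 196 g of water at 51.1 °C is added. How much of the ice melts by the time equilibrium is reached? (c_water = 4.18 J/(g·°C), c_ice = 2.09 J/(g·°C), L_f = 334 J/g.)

Heat available from the water dropping to 0 °C: 196·4.18·51.1 = 41865 J.
Of that, 373·2.09·4.5 = 3508.1 J goes to bring the ice to 0 °C, leaving 38357 J.
Melting all 373 g of ice would need 373·334 = 124582 J.
Since 38357 < 124582 J, not all the ice melts; equilibrium is at 0 °C.
Mass melted = 38357/334 ≈ 114.8 g.

m_melted ≈ 115 g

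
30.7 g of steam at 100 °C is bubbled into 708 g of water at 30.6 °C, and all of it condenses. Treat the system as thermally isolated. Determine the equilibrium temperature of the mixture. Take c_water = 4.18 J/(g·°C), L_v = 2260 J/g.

Setting the total heat transfer to zero:
condense steam: −30.7×2260 = −69382
  condensate cools 100→T: 30.7×4.18×(T − 100) = 128.33(T − 100)
  original water: 2959.4(T − 30.6)
3087.8 T = 69382 + 12833 + 90559 = 172773
T ≈ 55.95 °C — below 100 °C, confirming all the steam condensed.

T_f ≈ 56.0 °C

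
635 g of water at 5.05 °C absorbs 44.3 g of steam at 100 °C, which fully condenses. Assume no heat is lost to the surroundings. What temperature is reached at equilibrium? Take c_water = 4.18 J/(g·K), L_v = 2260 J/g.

Sum of m c ΔT and latent-heat terms is zero:
steam→water at 100 °C releases m L_v = 44.3×2260 = 100118
  condensed water 100 °C→T: 185.17(T − 100)
  water warms: 635×4.18×(T − 5.05) = 2654.3(T − 5.05)
2839.5 T = 100118 + 18517 + 13404 = 132040
T ≈ 46.50 °C (< 100 °C, so full condensation is consistent).

T_f ≈ 46.5 °C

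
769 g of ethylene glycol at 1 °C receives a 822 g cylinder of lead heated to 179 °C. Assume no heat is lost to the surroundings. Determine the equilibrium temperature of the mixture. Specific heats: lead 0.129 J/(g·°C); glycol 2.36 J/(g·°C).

T_f ≈ 10.8 °C

Taking heat into each body as positive, Σ m c ΔT = 0:
822×0.129×(T − 179) + 769×2.36×(T − 1) = 0
(106.04 + 1814.8) T = 106.04×179 + 1814.8×1
T = 20796 / 1920.9 = 10.8 °C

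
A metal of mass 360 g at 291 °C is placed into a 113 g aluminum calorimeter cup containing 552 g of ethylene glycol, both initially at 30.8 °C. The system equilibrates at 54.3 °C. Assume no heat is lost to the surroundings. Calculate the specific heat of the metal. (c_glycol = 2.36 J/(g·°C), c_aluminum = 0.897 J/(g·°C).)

c ≈ 0.387 J/(g·°C)

Energy conservation, ΣQ = 0:
360×c×(54.3 − 291) + 552×2.36×(54.3 − 30.8) + 113×0.897×(54.3 − 30.8) = 0
-85212 c = -32996
c = -32996/-85212 ≈ 0.3872 J/(g·°C)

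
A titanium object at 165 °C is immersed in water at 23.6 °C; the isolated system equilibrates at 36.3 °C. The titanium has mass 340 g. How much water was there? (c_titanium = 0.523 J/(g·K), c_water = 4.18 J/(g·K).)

Taking heat into each body as positive, Σ m c ΔT = 0:
340×0.523×(36.3 − 165) + m×4.18×(36.3 − 23.6) = 0
53.09 m = 22885
m = 22885/53.09 ≈ 431.1 g

m ≈ 431 g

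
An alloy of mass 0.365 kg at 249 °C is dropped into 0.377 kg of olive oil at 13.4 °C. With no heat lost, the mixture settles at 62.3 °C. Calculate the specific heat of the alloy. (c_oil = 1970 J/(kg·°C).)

c ≈ 533 J/(kg·°C)

m_s c (T_s − T_f) = m_oil c_oil (T_f − T_0):
0.365·c·(249 − 62.3) = 0.377·1970·(62.3 − 13.4)
68.15 c = 36318  ⇒  c ≈ 532.9 J/(kg·°C)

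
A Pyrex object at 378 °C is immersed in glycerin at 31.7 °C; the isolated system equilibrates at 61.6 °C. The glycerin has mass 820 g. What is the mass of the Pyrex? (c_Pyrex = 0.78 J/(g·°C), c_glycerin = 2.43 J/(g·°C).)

Heat lost by the Pyrex = heat gained by the glycerin:
m×0.78×(378 − 61.6) = 820×2.43×(61.6 − 31.7)
246.79 m = 59579  ⇒  m ≈ 241.4 g

m ≈ 241 g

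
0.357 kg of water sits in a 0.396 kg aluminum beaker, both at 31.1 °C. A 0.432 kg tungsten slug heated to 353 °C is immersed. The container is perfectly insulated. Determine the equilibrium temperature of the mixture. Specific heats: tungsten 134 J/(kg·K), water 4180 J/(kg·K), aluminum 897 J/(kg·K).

Conservation of energy gives ΣQ = 0:
0.432·134·(T − 353) + 0.357·4180·(T − 31.1) + 0.396·897·(T − 31.1) = 0
57.89(T − 353) + 1492.3(T − 31.1) + 355.21(T − 31.1) = 0
1905.4 T = 77891
T = 77891 / 1905.4 = 40.9 °C

T_f ≈ 40.9 °C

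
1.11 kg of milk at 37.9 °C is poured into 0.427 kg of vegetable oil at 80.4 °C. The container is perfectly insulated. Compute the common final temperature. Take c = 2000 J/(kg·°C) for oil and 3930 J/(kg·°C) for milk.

T_f ≈ 44.9 °C

Heat lost by the oil equals heat gained by the milk:
0.427×2000×(80.4 − T) = 1.11×3930×(T − 37.9)
854(80.4 − T) = 4362.3(T − 37.9)
5216.3 T = 233993  ⇒  T ≈ 44.86 °C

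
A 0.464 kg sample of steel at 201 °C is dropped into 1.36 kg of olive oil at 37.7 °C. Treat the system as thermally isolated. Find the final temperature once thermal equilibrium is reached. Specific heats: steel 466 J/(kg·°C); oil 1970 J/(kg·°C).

T_f ≈ 49.9 °C

Taking heat into each body as positive, Σ m c ΔT = 0:
0.464·466·(T − 201) + 1.36·1970·(T − 37.7) = 0
216.22(T − 201) + 2679.2(T − 37.7) = 0
(216.22 + 2679.2) T = 216.22·201 + 2679.2·37.7
T = 144467/2895.4 ≈ 49.89 °C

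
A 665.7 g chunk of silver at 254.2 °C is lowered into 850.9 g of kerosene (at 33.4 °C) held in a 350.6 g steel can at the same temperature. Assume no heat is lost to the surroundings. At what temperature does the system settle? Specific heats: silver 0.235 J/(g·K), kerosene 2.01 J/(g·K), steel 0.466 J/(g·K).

T_f ≈ 50.4 °C

Energy conservation, ΣQ = 0:
665.7*0.235*(T − 254.2) + 850.9*2.01*(T − 33.4) + 350.6*0.466*(T − 33.4) = 0
(156.44 + 1710.3 + 163.38) T = 156.44*254.2 + 1710.3*33.4 + 163.38*33.4
T ≈ 50.41 °C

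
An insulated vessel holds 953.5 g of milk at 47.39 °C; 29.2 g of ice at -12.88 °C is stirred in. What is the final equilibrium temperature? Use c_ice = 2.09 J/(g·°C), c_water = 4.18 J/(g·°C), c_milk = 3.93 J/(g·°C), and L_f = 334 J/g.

Setting the total heat transfer to zero:
warm ice to 0 °C: 29.2·2.09·(0 − (-12.88)) = 786.04; melt ice: 29.2·334 = 9752.8; warm the meltwater: 122.06 T; milk cools: 953.5·3.93·(T − 47.39) = 3747.3(T − 47.39)
3869.3 T = 177582 − 10539 = 167044
T ≈ 43.17 °C — above 0 °C, consistent with complete melting.

T_f ≈ 43.2 °C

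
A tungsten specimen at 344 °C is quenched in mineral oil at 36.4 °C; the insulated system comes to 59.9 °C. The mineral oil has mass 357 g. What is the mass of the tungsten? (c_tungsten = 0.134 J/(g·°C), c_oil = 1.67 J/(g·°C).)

Heat lost by the tungsten = heat gained by the oil:
m×0.134×(344 − 59.9) = 357×1.67×(59.9 − 36.4)
38.07 m = 14010  ⇒  m ≈ 368 g

m ≈ 368 g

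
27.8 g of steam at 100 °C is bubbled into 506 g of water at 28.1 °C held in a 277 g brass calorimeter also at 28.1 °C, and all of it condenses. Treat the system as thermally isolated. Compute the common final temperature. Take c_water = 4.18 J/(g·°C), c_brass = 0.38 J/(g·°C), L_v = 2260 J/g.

Sum of m c ΔT and latent-heat terms is zero:
latent heat released on condensation: 27.8·2260 = 62828; condensed water 100 °C→T: 116.2(T − 100); water warms: 506·4.18·(T − 28.1) = 2115.1(T − 28.1); brass cup: 277·0.38·(T − 28.1) = 105.26(T − 28.1)
2336.5 T = 62828 + 11620 + 62392 = 136840
T ≈ 58.57 °C, under the boiling point, so the assumption holds.

T_f ≈ 58.6 °C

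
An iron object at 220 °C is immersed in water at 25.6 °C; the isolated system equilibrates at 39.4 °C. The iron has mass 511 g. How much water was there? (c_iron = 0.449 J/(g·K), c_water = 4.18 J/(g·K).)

m ≈ 718 g

Heat lost by the iron = heat gained by the water:
511×0.449×(220 − 39.4) = m×4.18×(39.4 − 25.6)
57.68 m = 41437  ⇒  m ≈ 718.3 g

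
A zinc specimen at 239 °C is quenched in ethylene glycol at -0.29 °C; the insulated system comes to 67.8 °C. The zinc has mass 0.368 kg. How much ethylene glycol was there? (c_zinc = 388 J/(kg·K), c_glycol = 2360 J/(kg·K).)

Let T be the final temperature. ΣQ_i = 0:
0.368×388×(67.8 − 239) + m×2360×(67.8 − (-0.29)) = 0
160692 m = 24445
m = 24445/160692 ≈ 0.1521 kg

m ≈ 0.152 kg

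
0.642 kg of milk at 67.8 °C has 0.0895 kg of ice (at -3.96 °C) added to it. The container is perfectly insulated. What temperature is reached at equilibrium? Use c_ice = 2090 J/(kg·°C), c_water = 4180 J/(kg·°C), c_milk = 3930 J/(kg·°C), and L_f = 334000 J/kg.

T_f ≈ 48.5 °C

Let T be the final temperature. ΣQ_i = 0:
warm ice to 0 °C: 0.0895·2090·(0 − (-3.96)) = 740.74
  melt ice: 0.0895·334000 = 29893
  meltwater 0→T: 0.0895·4180·T = 374.11 T
  milk: 2523.1(T − 67.8)
2897.2 T = 171063 − 30634 = 140430
T ≈ 48.47 °C (positive, so assuming full melt was valid).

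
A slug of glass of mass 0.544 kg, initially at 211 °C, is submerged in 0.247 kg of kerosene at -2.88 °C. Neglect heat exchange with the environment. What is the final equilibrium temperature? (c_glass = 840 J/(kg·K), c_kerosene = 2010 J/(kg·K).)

Heat gained plus heat lost sum to zero:
0.544·840·(T − 211) + 0.247·2010·(T − (-2.88)) = 0
(456.96 + 496.47) T = 456.96·211 + 496.47·(-2.88)
T = 94989/953.43 ≈ 99.63 °C

T_f ≈ 99.6 °C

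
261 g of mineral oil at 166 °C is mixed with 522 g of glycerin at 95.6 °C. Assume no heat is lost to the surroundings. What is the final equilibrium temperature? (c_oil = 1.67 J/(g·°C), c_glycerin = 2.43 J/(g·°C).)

T_f ≈ 113.6 °C

T_f is the heat-capacity-weighted average of the initial temperatures:
T_f = (435.87·166 + 1268.5·95.6) / (435.87 + 1268.5)
    = 193619 / 1704.3 ≈ 113.60 °C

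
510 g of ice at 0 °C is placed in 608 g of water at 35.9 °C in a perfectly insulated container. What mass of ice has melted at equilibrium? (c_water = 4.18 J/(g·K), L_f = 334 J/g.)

Cooling the water to 0 °C releases 608·4.18·35.9 = 91238 J.
To melt every bit of ice: 510·334 = 170340 J.
91238 J < 170340 J, so only part of the ice melts and the system sits at 0 °C.
m_melted·334 = 91238  ⇒  m_melted ≈ 273.2 g.

m_melted ≈ 273 g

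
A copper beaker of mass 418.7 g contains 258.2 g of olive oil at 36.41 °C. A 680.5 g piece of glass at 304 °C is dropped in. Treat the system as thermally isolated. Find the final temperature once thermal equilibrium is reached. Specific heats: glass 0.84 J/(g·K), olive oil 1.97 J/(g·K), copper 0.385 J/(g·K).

T_f ≈ 159.6 °C

Heat gained plus heat lost sum to zero:
680.5·0.84·(T − 304) + 258.2·1.97·(T − 36.41) + 418.7·0.385·(T − 36.41) = 0
(571.62 + 508.65 + 161.2) T = 571.62·304 + 508.65·36.41 + 161.2·36.41
T = 198162 / 1241.5 = 160 °C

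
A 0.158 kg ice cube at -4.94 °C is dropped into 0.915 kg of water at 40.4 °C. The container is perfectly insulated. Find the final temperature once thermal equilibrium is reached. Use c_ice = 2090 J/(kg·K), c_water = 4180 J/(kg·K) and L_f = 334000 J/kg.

Sum of m c ΔT and latent-heat terms is zero:
ice -4.94→0 °C: 0.158·2090·4.94 = 1631.3
  latent heat to melt: 0.158·334000 = 52772
  warm the meltwater: 660.44 T
  water cools: 0.915·4180·(T − 40.4) = 3824.7(T − 40.4)
4485.1 T = 154518 − 54403 = 100115
T ≈ 22.32 °C — above 0 °C, consistent with complete melting.

T_f ≈ 22.3 °C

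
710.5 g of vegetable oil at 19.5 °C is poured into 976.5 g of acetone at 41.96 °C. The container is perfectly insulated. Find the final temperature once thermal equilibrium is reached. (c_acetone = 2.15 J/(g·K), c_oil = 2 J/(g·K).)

T_f ≈ 32.9 °C

Heat lost by the acetone equals heat gained by the oil:
976.5·2.15·(41.96 − T) = 710.5·2·(T − 19.5)
2099.5(41.96 − T) = 1421(T − 19.5)
3520.5 T = 115803  ⇒  T ≈ 32.89 °C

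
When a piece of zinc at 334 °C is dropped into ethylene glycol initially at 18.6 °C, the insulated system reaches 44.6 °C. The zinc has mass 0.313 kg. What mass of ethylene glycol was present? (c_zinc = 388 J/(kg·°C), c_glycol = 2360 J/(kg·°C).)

Energy conservation, ΣQ = 0:
0.313×388×(44.6 − 334) + m×2360×(44.6 − 18.6) = 0
61360 m = 35146
m = 35146/61360 ≈ 0.5728 kg

m ≈ 0.573 kg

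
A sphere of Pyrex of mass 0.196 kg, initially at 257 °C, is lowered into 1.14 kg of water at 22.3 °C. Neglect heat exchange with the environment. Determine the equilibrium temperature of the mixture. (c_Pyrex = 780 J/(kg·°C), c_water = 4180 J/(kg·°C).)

T_f ≈ 29.6 °C

Heat gained plus heat lost sum to zero:
0.196*780*(T − 257) + 1.14*4180*(T − 22.3) = 0
152.88(T − 257) + 4765.2(T − 22.3) = 0
4918.1 T = 145554
T = 145554 / 4918.1 = 29.6 °C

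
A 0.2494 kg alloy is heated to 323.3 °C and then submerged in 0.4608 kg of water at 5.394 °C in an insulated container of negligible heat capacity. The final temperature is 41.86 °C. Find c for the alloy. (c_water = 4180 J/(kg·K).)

c ≈ 1000 J/(kg·K)

Taking heat into each body as positive, Σ m c ΔT = 0:
0.2494·c·(41.86 − 323.3) + 0.4608·4180·(41.86 − 5.394) = 0
-70.19 c = -70239
c = -70239/-70.19 ≈ 1001 J/(kg·K)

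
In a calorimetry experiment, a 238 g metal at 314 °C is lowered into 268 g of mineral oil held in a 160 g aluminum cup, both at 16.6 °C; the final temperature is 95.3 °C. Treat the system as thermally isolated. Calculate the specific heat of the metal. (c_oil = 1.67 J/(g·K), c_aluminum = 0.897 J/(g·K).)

c ≈ 0.894 J/(g·K)

Setting the total heat transfer to zero:
238×c×(95.3 − 314) + 268×1.67×(95.3 − 16.6) + 160×0.897×(95.3 − 16.6) = 0
-52051 c = -46518
c = -46518/-52051 ≈ 0.8937 J/(g·K)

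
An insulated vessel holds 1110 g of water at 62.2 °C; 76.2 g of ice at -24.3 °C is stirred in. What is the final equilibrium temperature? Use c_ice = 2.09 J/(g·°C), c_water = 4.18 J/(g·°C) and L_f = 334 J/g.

Conservation of energy gives ΣQ = 0:
ice -24.3→0 °C: 76.2·2.09·24.3 = 3870; fusion: m_ice L_f = 76.2·334 = 25451; warm the meltwater: 318.52 T; water cools: 1110·4.18·(T − 62.2) = 4639.8(T − 62.2)
4958.3 T = 288596 − 29321 = 259275
T ≈ 52.29 °C — above 0 °C, consistent with complete melting.

T_f ≈ 52.3 °C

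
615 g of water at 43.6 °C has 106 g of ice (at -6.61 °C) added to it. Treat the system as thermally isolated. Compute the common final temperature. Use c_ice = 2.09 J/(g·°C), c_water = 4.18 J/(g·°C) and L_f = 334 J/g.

T_f ≈ 25.0 °C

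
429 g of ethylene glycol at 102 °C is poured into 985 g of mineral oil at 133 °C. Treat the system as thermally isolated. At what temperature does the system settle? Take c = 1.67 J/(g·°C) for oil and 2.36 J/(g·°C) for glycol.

Set heat shed by the hot body equal to heat absorbed by the cold body:
985*1.67*(133 − T) = 429*2.36*(T − 102)
1644.9(133 − T) = 1012.4(T − 102)
2657.4 T = 322047  ⇒  T ≈ 121.19 °C

T_f ≈ 121.2 °C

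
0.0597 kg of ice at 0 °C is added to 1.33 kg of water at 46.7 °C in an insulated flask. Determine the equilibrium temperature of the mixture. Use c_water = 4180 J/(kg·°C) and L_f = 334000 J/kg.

T_f ≈ 41.3 °C

Energy conservation, ΣQ = 0:
latent heat to melt: 0.0597·334000 = 19940; meltwater 0→T: 0.0597·4180·T = 249.55 T; water: 5559.4(T − 46.7)
5808.9 T = 259624 − 19940 = 239684
T ≈ 41.26 °C. Since T > 0 °C, the all-ice-melts assumption holds.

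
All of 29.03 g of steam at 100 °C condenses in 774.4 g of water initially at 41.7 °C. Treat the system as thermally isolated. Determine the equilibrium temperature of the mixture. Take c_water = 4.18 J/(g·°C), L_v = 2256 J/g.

T_f ≈ 63.3 °C

Net heat exchanged in the isolated system is zero:
latent heat released on condensation: 29.03×2256 = 65492; condensate cools 100→T: 29.03×4.18×(T − 100) = 121.35(T − 100); original water: 3237(T − 41.7)
3358.3 T = 65492 + 12135 + 134983 = 212609
T ≈ 63.31 °C, under the boiling point, so the assumption holds.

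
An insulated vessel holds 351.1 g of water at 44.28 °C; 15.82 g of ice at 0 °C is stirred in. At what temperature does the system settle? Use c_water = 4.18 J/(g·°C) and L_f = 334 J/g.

T_f ≈ 38.9 °C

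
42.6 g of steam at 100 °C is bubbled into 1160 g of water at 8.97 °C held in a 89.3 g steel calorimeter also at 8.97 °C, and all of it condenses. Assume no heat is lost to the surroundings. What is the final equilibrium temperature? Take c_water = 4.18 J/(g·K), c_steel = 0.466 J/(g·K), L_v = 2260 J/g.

Sum of m c ΔT and latent-heat terms is zero:
steam→water at 100 °C releases m L_v = 42.6×2260 = 96276
  condensate cools 100→T: 42.6×4.18×(T − 100) = 178.07(T − 100)
  original water: 4848.8(T − 8.97)
  cup: 41.61(T − 8.97)
5068.5 T = 96276 + 17807 + 43867 = 157950
T ≈ 31.16 °C — below 100 °C, confirming all the steam condensed.

T_f ≈ 31.2 °C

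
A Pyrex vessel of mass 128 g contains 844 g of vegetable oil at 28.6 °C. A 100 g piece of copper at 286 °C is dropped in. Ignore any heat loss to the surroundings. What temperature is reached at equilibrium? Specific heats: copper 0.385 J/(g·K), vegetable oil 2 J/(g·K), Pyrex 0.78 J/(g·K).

T_f ≈ 34.0 °C

Net heat exchanged in the isolated system is zero:
100*0.385*(T − 286) + 844*2*(T − 28.6) + 128*0.78*(T − 28.6) = 0
1826.3 T = 62143
T = 62143/1826.3 ≈ 34.03 °C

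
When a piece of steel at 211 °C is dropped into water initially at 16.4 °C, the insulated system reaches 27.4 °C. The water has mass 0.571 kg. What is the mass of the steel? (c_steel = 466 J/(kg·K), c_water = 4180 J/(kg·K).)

m ≈ 0.307 kg

|Q_steel| = |Q_water|:
m·466·(211 − 27.4) = 0.571·4180·(27.4 − 16.4)
85558 m = 26255  ⇒  m ≈ 0.3069 kg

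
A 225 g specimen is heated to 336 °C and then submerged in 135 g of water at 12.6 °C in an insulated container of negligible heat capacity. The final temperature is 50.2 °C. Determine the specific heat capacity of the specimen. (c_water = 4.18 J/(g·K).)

Conservation of energy gives ΣQ = 0:
225·c·(50.2 − 336) + 135·4.18·(50.2 − 12.6) = 0
-64305 c = -21218
c = -21218/-64305 ≈ 0.33 J/(g·K)

c ≈ 0.33 J/(g·K)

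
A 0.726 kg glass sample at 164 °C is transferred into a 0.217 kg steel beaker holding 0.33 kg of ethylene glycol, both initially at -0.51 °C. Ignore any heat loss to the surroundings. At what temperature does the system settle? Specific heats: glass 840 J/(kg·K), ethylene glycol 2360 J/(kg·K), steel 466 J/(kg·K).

T_f ≈ 66.8 °C

Let T be the final temperature. ΣQ_i = 0:
0.726×840×(T − 164) + 0.33×2360×(T − (-0.51)) + 0.217×466×(T − (-0.51)) = 0
(609.84 + 778.8 + 101.12) T = 609.84×164 + 778.8×(-0.51) + 101.12×(-0.51)
T ≈ 66.83 °C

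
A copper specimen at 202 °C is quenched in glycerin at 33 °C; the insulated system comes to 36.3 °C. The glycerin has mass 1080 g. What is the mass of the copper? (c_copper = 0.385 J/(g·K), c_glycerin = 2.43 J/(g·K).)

|Q_copper| = |Q_glycerin|:
m·0.385·(202 − 36.3) = 1080·2.43·(36.3 − 33)
63.79 m = 8660.5  ⇒  m ≈ 135.8 g

m ≈ 136 g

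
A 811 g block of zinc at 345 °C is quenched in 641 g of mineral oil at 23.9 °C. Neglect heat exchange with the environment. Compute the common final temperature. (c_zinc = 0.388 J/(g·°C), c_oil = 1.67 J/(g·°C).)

T_f ≈ 96.8 °C

Conservation of energy gives ΣQ = 0:
811×0.388×(T − 345) + 641×1.67×(T − 23.9) = 0
314.67(T − 345) + 1070.5(T − 23.9) = 0
(314.67 + 1070.5) T = 314.67×345 + 1070.5×23.9
T ≈ 96.85 °C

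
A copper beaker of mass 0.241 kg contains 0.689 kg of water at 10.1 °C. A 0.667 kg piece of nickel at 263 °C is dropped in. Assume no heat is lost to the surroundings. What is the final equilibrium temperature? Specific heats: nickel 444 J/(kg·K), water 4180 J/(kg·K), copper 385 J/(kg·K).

Setting the total heat transfer to zero:
0.667·444·(T − 263) + 0.689·4180·(T − 10.1) + 0.241·385·(T − 10.1) = 0
296.15(T − 263) + 2880(T − 10.1) + 92.78(T − 10.1) = 0
3269 T = 107912
T ≈ 33.01 °C

T_f ≈ 33.0 °C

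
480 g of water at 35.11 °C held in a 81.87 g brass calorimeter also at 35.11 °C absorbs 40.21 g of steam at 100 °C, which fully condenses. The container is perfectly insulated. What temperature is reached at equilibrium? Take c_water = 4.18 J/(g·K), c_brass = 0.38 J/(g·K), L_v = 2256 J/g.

T_f ≈ 81.2 °C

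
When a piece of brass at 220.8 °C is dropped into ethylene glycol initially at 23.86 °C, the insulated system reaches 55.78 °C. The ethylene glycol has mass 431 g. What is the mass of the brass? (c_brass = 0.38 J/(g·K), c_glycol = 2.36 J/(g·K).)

|Q_brass| = |Q_glycol|:
m×0.38×(220.8 − 55.78) = 431×2.36×(55.78 − 23.86)
62.71 m = 32468  ⇒  m ≈ 517.8 g

m ≈ 518 g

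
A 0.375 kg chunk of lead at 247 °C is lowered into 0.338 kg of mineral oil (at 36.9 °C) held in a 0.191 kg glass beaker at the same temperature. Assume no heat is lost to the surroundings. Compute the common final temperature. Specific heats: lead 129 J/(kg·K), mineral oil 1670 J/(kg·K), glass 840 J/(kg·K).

T_f ≈ 50.0 °C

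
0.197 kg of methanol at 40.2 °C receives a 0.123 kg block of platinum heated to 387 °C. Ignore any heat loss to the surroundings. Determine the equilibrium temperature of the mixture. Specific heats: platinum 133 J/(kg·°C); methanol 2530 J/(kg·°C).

T_f ≈ 51.2 °C

Conservation of energy gives ΣQ = 0:
0.123×133×(T − 387) + 0.197×2530×(T − 40.2) = 0
514.77 T = 26367
T = 26367/514.77 ≈ 51.22 °C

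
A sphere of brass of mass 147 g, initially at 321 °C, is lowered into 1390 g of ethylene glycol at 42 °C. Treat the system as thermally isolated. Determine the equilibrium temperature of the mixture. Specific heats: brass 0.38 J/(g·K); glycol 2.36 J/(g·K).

Taking heat into each body as positive, Σ m c ΔT = 0:
147×0.38×(T − 321) + 1390×2.36×(T − 42) = 0
3336.3 T = 155708
T = 155708 / 3336.3 = 46.7 °C

T_f ≈ 46.7 °C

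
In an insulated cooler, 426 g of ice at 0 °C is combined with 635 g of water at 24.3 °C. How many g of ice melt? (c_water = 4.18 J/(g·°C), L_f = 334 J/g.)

Heat available from the water dropping to 0 °C: 635×4.18×24.3 = 64499 J.
Melting all 426 g of ice would need 426×334 = 142284 J.
That's not enough to melt it all — equilibrium is at 0 °C with ice remaining.
m_melted×334 = 64499  ⇒  m_melted ≈ 193.1 g.

m_melted ≈ 193 g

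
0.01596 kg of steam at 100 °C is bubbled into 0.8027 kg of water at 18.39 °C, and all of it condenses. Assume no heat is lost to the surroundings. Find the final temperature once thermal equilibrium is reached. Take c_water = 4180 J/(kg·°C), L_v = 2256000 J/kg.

T_f ≈ 30.5 °C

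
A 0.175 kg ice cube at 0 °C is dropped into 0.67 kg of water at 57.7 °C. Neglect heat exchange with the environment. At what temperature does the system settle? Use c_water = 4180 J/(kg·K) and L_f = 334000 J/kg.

Net heat exchanged in the isolated system is zero:
latent heat to melt: 0.175·334000 = 58450; warm the meltwater: 731.5 T; water cools: 0.67·4180·(T − 57.7) = 2800.6(T − 57.7)
3532.1 T = 161595 − 58450 = 103145
T ≈ 29.20 °C (positive, so assuming full melt was valid).

T_f ≈ 29.2 °C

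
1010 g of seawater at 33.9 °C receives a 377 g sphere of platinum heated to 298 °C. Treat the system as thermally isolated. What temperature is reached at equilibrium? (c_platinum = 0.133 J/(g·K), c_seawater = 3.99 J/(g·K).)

T_f ≈ 37.1 °C

Taking heat into each body as positive, Σ m c ΔT = 0:
377·0.133·(T − 298) + 1010·3.99·(T − 33.9) = 0
(50.14 + 4029.9) T = 50.14·298 + 4029.9·33.9
T ≈ 37.15 °C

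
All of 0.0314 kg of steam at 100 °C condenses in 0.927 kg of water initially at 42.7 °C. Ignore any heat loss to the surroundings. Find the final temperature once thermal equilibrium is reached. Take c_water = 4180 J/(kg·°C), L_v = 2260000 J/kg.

Sum of m c ΔT and latent-heat terms is zero:
condense steam: −0.0314·2260000 = −70964
  condensate cools 100→T: 0.0314·4180·(T − 100) = 131.25(T − 100)
  water warms: 0.927·4180·(T − 42.7) = 3874.9(T − 42.7)
4006.1 T = 70964 + 13125 + 165457 = 249546
T ≈ 62.29 °C — below 100 °C, confirming all the steam condensed.

T_f ≈ 62.3 °C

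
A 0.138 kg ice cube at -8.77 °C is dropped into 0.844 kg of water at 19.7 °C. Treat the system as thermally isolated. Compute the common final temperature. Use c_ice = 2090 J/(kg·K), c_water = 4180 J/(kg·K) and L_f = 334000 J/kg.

Energy balance with sensible and latent terms:
ice -8.77→0 °C: 0.138·2090·8.77 = 2529.4; latent heat to melt: 0.138·334000 = 46092; meltwater 0→T: 0.138·4180·T = 576.84 T; water cools: 0.844·4180·(T − 19.7) = 3527.9(T − 19.7)
4104.8 T = 69500 − 48621 = 20879
T ≈ 5.09 °C (positive, so assuming full melt was valid).

T_f ≈ 5.1 °C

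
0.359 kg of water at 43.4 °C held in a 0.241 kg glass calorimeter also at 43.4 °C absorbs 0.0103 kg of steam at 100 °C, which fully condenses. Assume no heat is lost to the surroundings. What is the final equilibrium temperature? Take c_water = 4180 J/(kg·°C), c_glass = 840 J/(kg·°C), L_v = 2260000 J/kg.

Setting the total heat transfer to zero:
steam→water at 100 °C releases m L_v = 0.0103·2260000 = 23278; condensed water 100 °C→T: 43.05(T − 100); water warms: 0.359·4180·(T − 43.4) = 1500.6(T − 43.4); cup: 202.44(T − 43.4)
1746.1 T = 23278 + 4305.4 + 73913 = 101496
T ≈ 58.13 °C, under the boiling point, so the assumption holds.

T_f ≈ 58.1 °C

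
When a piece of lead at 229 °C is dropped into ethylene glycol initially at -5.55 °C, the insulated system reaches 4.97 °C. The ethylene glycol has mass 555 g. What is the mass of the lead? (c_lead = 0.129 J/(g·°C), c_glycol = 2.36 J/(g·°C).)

m ≈ 477 g

Let T be the final temperature. ΣQ_i = 0:
m·0.129·(4.97 − 229) + 555·2.36·(4.97 − (-5.55)) = 0
-28.9 m = -13779
m = -13779/-28.9 ≈ 476.8 g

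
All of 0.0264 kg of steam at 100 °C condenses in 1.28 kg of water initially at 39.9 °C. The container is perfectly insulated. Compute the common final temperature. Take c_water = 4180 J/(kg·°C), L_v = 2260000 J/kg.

T_f ≈ 52.0 °C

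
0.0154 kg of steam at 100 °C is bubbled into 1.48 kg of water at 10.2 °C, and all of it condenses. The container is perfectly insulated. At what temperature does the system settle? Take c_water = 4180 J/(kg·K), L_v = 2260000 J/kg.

T_f ≈ 16.7 °C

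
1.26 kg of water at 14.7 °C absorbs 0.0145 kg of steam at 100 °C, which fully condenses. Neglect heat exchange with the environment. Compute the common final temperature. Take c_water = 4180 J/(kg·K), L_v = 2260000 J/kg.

T_f ≈ 21.8 °C

Taking heat into each body as positive, Σ m c ΔT = 0:
condense steam: −0.0145·2260000 = −32770
  condensate cools 100→T: 0.0145·4180·(T − 100) = 60.61(T − 100)
  water warms: 1.26·4180·(T − 14.7) = 5266.8(T − 14.7)
5327.4 T = 32770 + 6061 + 77422 = 116253
T ≈ 21.82 °C (< 100 °C, so full condensation is consistent).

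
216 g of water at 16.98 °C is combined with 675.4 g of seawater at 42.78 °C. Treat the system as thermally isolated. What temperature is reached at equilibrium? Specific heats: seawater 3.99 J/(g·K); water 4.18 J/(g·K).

With ΣQ=0 the equilibrium temperature is the m·c-weighted mean:
T_f = (2694.8*42.78 + 902.88*16.98) / (2694.8 + 902.88)
    = 130616 / 3597.7 ≈ 36.31 °C

T_f ≈ 36.3 °C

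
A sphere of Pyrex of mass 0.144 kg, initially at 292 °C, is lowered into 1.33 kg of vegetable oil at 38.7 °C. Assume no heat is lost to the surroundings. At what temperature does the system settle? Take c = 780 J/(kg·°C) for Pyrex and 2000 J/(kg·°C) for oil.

T_f ≈ 49.0 °C

Let T be the final temperature. ΣQ_i = 0:
0.144·780·(T − 292) + 1.33·2000·(T − 38.7) = 0
(112.32 + 2660) T = 112.32·292 + 2660·38.7
T = 135739 / 2772.3 = 49 °C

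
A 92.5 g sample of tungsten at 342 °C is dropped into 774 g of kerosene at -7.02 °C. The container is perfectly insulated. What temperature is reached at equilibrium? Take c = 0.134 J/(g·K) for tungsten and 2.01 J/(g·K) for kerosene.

T_f ≈ -4.3 °C

Heat gained plus heat lost sum to zero:
92.5×0.134×(T − 342) + 774×2.01×(T − (-7.02)) = 0
(12.4 + 1555.7) T = 12.4×342 + 1555.7×(-7.02)
T = -6682.2/1568.1 ≈ -4.26 °C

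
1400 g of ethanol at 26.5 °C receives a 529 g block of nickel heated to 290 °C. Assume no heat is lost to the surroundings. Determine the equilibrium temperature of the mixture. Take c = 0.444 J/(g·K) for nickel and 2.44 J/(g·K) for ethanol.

T_f ≈ 43.5 °C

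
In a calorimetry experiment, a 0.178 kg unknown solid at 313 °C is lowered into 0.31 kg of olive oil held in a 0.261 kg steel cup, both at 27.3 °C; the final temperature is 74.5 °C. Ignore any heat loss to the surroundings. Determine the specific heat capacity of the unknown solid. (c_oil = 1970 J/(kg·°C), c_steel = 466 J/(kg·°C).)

Energy conservation, ΣQ = 0:
0.178·c·(74.5 − 313) + 0.31·1970·(74.5 − 27.3) + 0.261·466·(74.5 − 27.3) = 0
-42.45 c = -34566
c = -34566/-42.45 ≈ 814.2 J/(kg·°C)

c ≈ 814 J/(kg·°C)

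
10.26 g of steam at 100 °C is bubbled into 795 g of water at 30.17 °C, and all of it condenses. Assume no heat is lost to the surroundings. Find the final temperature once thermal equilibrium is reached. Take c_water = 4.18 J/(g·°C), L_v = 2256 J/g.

T_f ≈ 37.9 °C

Let T be the final temperature. ΣQ_i = 0:
latent heat released on condensation: 10.26×2256 = 23147; condensed water 100 °C→T: 42.89(T − 100); original water: 3323.1(T − 30.17)
3366 T = 23147 + 4288.7 + 100258 = 127693
T ≈ 37.94 °C (< 100 °C, so full condensation is consistent).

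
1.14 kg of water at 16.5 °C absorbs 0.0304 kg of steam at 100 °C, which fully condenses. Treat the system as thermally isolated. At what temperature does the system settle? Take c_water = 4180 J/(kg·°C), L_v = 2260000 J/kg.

T_f ≈ 32.7 °C

Taking heat into each body as positive, Σ m c ΔT = 0:
condense steam: −0.0304·2260000 = −68704; condensate cools 100→T: 0.0304·4180·(T − 100) = 127.07(T − 100); water warms: 1.14·4180·(T − 16.5) = 4765.2(T − 16.5)
4892.3 T = 68704 + 12707 + 78626 = 160037
T ≈ 32.71 °C — below 100 °C, confirming all the steam condensed.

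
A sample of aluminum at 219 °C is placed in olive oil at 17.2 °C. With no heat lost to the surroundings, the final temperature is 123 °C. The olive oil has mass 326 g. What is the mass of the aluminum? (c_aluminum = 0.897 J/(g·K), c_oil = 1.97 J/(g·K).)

m ≈ 789 g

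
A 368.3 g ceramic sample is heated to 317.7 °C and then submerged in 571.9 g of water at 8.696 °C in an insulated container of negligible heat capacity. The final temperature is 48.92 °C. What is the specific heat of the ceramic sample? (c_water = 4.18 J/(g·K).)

Let T be the final temperature. ΣQ_i = 0:
368.3·c·(48.92 − 317.7) + 571.9·4.18·(48.92 − 8.696) = 0
-98992 c = -96157
c = -96157/-98992 ≈ 0.9714 J/(g·K)

c ≈ 0.971 J/(g·K)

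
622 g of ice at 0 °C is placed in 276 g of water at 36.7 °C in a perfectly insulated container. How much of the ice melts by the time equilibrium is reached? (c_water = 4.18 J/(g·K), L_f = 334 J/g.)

m_melted ≈ 127 g

Heat available from the water dropping to 0 °C: 276×4.18×36.7 = 42340 J.
Melting all 622 g of ice would need 622×334 = 207748 J.
That's not enough to melt it all — equilibrium is at 0 °C with ice remaining.
m_melt = 42340 / L_f = 126.8 g.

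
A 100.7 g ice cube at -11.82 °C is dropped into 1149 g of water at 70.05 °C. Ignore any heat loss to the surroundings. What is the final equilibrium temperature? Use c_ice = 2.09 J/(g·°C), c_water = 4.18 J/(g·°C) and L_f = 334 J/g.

Conservation of energy gives ΣQ = 0:
warm ice to 0 °C: 100.7×2.09×(0 − (-11.82)) = 2487.7; melt ice: 100.7×334 = 33634; meltwater 0→T: 100.7×4.18×T = 420.93 T; water: 4802.8(T − 70.05)
5223.7 T = 336438 − 36121 = 300316
T ≈ 57.49 °C — above 0 °C, consistent with complete melting.

T_f ≈ 57.5 °C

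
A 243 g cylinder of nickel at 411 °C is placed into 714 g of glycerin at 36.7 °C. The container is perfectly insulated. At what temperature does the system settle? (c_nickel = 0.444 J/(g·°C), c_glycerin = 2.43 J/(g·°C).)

T_f ≈ 58.6 °C

T_f = Σ m_i c_i T_i / Σ m_i c_i:
T_f = (107.89·411 + 1735·36.7) / (107.89 + 1735)
    = 108019 / 1842.9 ≈ 58.61 °C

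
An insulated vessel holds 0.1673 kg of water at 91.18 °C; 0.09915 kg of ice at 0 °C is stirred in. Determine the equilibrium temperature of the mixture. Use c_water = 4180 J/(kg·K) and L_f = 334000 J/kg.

T_f ≈ 27.5 °C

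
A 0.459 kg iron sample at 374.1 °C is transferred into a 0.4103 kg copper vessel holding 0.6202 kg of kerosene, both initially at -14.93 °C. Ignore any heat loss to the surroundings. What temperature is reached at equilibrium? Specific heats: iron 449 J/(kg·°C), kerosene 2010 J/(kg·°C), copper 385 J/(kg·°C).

Taking heat into each body as positive, Σ m c ΔT = 0:
0.459·449·(T − 374.1) + 0.6202·2010·(T − (-14.93)) + 0.4103·385·(T − (-14.93)) = 0
206.09(T − 374.1) + 1246.6(T − (-14.93)) + 157.97(T − (-14.93)) = 0
(206.09 + 1246.6 + 157.97) T = 206.09·374.1 + 1246.6·(-14.93) + 157.97·(-14.93)
T = 56128 / 1610.7 = 34.8 °C

T_f ≈ 34.8 °C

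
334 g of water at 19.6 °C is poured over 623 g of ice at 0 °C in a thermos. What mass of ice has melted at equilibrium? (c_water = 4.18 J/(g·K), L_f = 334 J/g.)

Heat available from the water dropping to 0 °C: 334·4.18·19.6 = 27364 J.
Fully melting the ice requires m_ice L_f = 623·334 = 208082 J.
That's not enough to melt it all — equilibrium is at 0 °C with ice remaining.
m_melted·334 = 27364  ⇒  m_melted ≈ 81.93 g.

m_melted ≈ 81.9 g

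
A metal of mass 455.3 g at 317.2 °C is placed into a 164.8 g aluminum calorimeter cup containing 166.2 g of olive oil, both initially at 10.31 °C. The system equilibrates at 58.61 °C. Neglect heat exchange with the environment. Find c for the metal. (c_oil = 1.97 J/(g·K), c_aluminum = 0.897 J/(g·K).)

c ≈ 0.195 J/(g·K)

Setting the total heat transfer to zero:
455.3·c·(58.61 − 317.2) + 166.2·1.97·(58.61 − 10.31) + 164.8·0.897·(58.61 − 10.31) = 0
-117736 c = -22954
c = -22954/-117736 ≈ 0.195 J/(g·K)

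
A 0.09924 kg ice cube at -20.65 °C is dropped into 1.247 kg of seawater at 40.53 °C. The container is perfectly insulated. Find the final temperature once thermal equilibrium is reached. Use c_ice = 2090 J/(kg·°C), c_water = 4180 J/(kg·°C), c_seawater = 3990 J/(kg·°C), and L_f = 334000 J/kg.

T_f ≈ 30.5 °C

Let T be the final temperature. ΣQ_i = 0:
ice -20.65→0 °C: 0.09924×2090×20.65 = 4283; melt ice: 0.09924×334000 = 33146; meltwater 0→T: 0.09924×4180×T = 414.82 T; seawater cools: 1.247×3990×(T − 40.53) = 4975.5(T − 40.53)
5390.4 T = 201658 − 37429 = 164229
T ≈ 30.47 °C — above 0 °C, consistent with complete melting.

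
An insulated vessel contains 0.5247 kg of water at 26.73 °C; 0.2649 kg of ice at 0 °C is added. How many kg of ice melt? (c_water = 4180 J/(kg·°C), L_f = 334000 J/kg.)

Cooling the water to 0 °C releases 0.5247·4180·26.73 = 58625 J.
Melting all 0.2649 kg of ice would need 0.2649·334000 = 88477 J.
Since 58625 < 88477 J, not all the ice melts; equilibrium is at 0 °C.
Mass melted = 58625/334000 ≈ 0.1755 kg.

m_melted ≈ 0.176 kg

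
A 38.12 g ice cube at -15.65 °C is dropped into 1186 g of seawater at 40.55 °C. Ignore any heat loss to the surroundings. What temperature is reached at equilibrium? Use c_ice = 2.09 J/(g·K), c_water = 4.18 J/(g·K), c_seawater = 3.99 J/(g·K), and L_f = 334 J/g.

Taking heat into each body as positive, Σ m c ΔT = 0:
warm ice to 0 °C: 38.12·2.09·(0 − (-15.65)) = 1246.8
  latent heat to melt: 38.12·334 = 12732
  meltwater 0→T: 38.12·4.18·T = 159.34 T
  seawater cools: 1186·3.99·(T − 40.55) = 4732.1(T − 40.55)
4891.5 T = 191888 − 13979 = 177909
T ≈ 36.37 °C. Since T > 0 °C, the all-ice-melts assumption holds.

T_f ≈ 36.4 °C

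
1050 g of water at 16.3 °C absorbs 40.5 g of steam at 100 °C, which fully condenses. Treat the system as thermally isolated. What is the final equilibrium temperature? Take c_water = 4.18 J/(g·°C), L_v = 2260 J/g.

Net heat exchanged in the isolated system is zero:
condense steam: −40.5·2260 = −91530
  condensed water 100 °C→T: 169.29(T − 100)
  original water: 4389(T − 16.3)
4558.3 T = 91530 + 16929 + 71541 = 180000
T ≈ 39.49 °C — below 100 °C, confirming all the steam condensed.

T_f ≈ 39.5 °C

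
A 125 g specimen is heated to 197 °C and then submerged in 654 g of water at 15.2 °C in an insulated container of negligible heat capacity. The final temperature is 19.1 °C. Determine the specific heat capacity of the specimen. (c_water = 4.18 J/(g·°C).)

c ≈ 0.479 J/(g·°C)

m_s c (T_s − T_f) = m_water c_water (T_f − T_0):
125×c×(197 − 19.1) = 654×4.18×(19.1 − 15.2)
22238 c = 10662  ⇒  c ≈ 0.4794 J/(g·°C)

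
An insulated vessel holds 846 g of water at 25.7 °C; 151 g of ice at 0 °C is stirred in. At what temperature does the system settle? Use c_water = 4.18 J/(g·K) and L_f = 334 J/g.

Taking heat into each body as positive, Σ m c ΔT = 0:
melt ice: 151×334 = 50434; meltwater 0→T: 151×4.18×T = 631.18 T; water cools: 846×4.18×(T − 25.7) = 3536.3(T − 25.7)
4167.5 T = 90882 − 50434 = 40448
T ≈ 9.71 °C. Since T > 0 °C, the all-ice-melts assumption holds.

T_f ≈ 9.7 °C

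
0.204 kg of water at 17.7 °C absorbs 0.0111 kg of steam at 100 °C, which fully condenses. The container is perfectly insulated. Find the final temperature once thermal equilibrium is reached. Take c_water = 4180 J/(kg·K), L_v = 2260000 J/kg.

Let T be the final temperature. ΣQ_i = 0:
steam→water at 100 °C releases m L_v = 0.0111·2260000 = 25086
  condensed water 100 °C→T: 46.4(T − 100)
  original water: 852.72(T − 17.7)
899.12 T = 25086 + 4639.8 + 15093 = 44819
T ≈ 49.85 °C, under the boiling point, so the assumption holds.

T_f ≈ 49.8 °C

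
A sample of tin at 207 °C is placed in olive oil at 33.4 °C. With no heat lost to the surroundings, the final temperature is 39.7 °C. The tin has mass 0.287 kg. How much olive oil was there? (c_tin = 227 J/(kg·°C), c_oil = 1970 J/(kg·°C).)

m ≈ 0.878 kg

|Q_tin| = |Q_oil|:
0.287×227×(207 − 39.7) = m×1970×(39.7 − 33.4)
12411 m = 10899  ⇒  m ≈ 0.8782 kg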